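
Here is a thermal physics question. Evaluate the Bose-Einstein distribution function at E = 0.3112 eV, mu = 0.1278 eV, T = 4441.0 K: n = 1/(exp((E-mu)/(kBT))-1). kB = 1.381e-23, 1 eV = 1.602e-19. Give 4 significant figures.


Step 1: (E - mu) = 0.1834 eV
Step 2: x = (E-mu)*eV/(kB*T) = 0.1834*1.602e-19/(1.381e-23*4441.0) = 0.4791
Step 3: exp(x) = 1.615
Step 4: n = 1/(exp(x)-1) = 1.627

1.627


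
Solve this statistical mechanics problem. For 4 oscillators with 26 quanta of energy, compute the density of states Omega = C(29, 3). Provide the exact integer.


Step 1: Use binomial coefficient C(29, 3)
Step 2: Numerator = 29! / 26!
Step 3: Denominator = 3!
Step 4: Omega = 3654

3654


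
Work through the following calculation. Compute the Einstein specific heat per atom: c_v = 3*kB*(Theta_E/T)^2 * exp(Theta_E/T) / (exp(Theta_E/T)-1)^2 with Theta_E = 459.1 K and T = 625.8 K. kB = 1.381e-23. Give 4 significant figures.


Step 1: x = Theta_E/T = 459.1/625.8 = 0.7336
Step 2: x^2 = 0.5382
Step 3: exp(x) = 2.083
Step 4: c_v = 3*1.381e-23*0.5382*2.083/(2.083-1)^2 = 3.962e-23

3.962e-23


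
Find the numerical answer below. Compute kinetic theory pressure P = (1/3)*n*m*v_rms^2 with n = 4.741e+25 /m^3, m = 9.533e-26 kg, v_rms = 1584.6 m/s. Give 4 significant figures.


Step 1: v_rms^2 = 1584.6^2 = 2.511e+06
Step 2: n*m = 4.741e+25*9.533e-26 = 4.52
Step 3: P = (1/3)*4.52*2.511e+06 = 3.783e+06 Pa

3.783e+06


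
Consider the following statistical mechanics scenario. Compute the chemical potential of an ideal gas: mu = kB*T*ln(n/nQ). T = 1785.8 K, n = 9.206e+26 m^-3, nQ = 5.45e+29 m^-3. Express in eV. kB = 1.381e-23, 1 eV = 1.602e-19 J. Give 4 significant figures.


Step 1: n/nQ = 9.206e+26/5.45e+29 = 0.001689
Step 2: ln(n/nQ) = -6.384
Step 3: mu = kB*T*ln(n/nQ) = 2.466e-20*-6.384 = -1.574e-19 J
Step 4: Convert to eV: -1.574e-19/1.602e-19 = -0.9827 eV

-0.9827


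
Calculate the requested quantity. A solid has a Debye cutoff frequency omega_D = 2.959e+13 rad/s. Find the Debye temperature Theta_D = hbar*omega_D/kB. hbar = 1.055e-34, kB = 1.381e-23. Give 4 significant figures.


Step 1: hbar*omega_D = 1.055e-34 * 2.959e+13 = 3.122e-21 J
Step 2: Theta_D = 3.122e-21 / 1.381e-23
Step 3: Theta_D = 226 K

226


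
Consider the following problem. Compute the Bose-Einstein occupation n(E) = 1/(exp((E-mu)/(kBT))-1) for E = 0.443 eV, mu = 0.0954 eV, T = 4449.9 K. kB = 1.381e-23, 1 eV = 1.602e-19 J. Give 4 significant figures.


Step 1: (E - mu) = 0.3476 eV
Step 2: x = (E-mu)*eV/(kB*T) = 0.3476*1.602e-19/(1.381e-23*4449.9) = 0.9061
Step 3: exp(x) = 2.475
Step 4: n = 1/(exp(x)-1) = 0.6781

0.6781


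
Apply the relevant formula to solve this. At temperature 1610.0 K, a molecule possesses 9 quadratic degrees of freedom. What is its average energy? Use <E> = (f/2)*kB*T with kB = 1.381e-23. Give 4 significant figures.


Step 1: f/2 = 9/2 = 4.5
Step 2: kB*T = 1.381e-23 * 1610.0 = 2.223e-20
Step 3: <E> = 4.5 * 2.223e-20 = 1.001e-19 J

1.001e-19


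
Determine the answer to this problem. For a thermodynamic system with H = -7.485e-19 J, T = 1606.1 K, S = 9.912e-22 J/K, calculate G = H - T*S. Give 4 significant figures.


Step 1: T*S = 1606.1 * 9.912e-22 = 1.592e-18 J
Step 2: G = H - T*S = -7.485e-19 - 1.592e-18
Step 3: G = -2.34e-18 J

-2.34e-18


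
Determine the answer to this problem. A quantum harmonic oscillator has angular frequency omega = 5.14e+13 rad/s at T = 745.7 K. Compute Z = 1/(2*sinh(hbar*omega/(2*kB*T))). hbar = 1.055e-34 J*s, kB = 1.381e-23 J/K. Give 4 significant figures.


Step 1: Compute x = hbar*omega/(kB*T) = 1.055e-34*5.14e+13/(1.381e-23*745.7) = 0.5266
Step 2: x/2 = 0.2633
Step 3: sinh(x/2) = 0.2663
Step 4: Z = 1/(2*0.2663) = 1.877

1.877


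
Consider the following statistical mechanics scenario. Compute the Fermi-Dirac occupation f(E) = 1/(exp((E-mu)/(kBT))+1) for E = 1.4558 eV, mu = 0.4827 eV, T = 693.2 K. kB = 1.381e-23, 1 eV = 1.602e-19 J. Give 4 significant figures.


Step 1: (E - mu) = 1.4558 - 0.4827 = 0.9731 eV
Step 2: Convert: (E-mu)*eV = 1.559e-19 J
Step 3: x = (E-mu)*eV/(kB*T) = 16.28
Step 4: f = 1/(exp(16.28)+1) = 8.469e-08

8.469e-08


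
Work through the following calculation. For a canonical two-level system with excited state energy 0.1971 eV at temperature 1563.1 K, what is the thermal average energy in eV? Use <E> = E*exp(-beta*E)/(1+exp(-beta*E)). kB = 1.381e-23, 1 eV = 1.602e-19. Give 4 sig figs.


Step 1: beta*E = 0.1971*1.602e-19/(1.381e-23*1563.1) = 1.463
Step 2: exp(-beta*E) = 0.2316
Step 3: <E> = 0.1971*0.2316/(1+0.2316) = 0.03706 eV

0.03706


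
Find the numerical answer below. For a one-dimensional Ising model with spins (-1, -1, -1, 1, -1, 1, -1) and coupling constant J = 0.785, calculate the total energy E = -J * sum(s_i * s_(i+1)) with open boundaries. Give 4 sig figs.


Step 1: Nearest-neighbor products: 1, 1, -1, -1, -1, -1
Step 2: Sum of products = -2
Step 3: E = -0.785 * -2 = 1.57

1.57


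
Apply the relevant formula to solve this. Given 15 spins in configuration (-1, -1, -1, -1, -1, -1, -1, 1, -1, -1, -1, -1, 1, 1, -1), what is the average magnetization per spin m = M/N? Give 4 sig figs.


Step 1: Count up spins (+1): 3, down spins (-1): 12
Step 2: Total magnetization M = 3 - 12 = -9
Step 3: m = M/N = -9/15 = -0.6

-0.6


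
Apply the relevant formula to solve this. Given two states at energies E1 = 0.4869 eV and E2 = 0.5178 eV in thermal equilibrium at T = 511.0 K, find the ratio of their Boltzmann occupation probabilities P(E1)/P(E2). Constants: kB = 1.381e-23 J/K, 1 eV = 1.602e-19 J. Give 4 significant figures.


Step 1: Compute energy difference dE = E1 - E2 = 0.4869 - 0.5178 = -0.0309 eV
Step 2: Convert to Joules: dE_J = -0.0309 * 1.602e-19 = -4.95e-21 J
Step 3: Compute exponent = -dE_J / (kB * T) = -(-4.95e-21) / (1.381e-23 * 511.0) = 0.7015
Step 4: P(E1)/P(E2) = exp(0.7015) = 2.017

2.017


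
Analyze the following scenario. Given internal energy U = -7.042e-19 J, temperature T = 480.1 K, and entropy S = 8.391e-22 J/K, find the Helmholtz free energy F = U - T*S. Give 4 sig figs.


Step 1: T*S = 480.1 * 8.391e-22 = 4.029e-19 J
Step 2: F = U - T*S = -7.042e-19 - 4.029e-19
Step 3: F = -1.107e-18 J

-1.107e-18


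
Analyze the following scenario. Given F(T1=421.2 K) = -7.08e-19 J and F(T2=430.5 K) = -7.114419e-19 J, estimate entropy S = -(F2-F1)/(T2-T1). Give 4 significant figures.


Step 1: dF = F2 - F1 = -7.114419e-19 - (-7.08e-19) = -3.4419e-21 J
Step 2: dT = T2 - T1 = 430.5 - 421.2 = 9.3 K
Step 3: S = -dF/dT = -(-3.4419e-21)/9.3 = 3.701e-22 J/K

3.701e-22


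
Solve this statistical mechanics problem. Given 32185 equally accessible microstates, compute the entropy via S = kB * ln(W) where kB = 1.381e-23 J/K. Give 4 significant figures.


Step 1: ln(W) = ln(32185) = 10.38
Step 2: S = kB * ln(W) = 1.381e-23 * 10.38
Step 3: S = 1.433e-22 J/K

1.433e-22


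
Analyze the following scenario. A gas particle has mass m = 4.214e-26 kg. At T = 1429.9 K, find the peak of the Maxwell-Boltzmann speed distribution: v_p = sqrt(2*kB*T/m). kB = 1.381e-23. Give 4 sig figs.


Step 1: Numerator = 2*kB*T = 2*1.381e-23*1429.9 = 3.949e-20
Step 2: Ratio = 3.949e-20 / 4.214e-26 = 9.372e+05
Step 3: v_p = sqrt(9.372e+05) = 968.1 m/s

968.1


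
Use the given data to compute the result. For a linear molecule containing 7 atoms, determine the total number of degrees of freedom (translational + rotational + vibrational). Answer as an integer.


Step 1: Translational DOF = 3
Step 2: Rotational DOF (linear) = 2
Step 3: Vibrational DOF = 3*7 - 5 = 16
Step 4: Total = 3 + 2 + 16 = 21

21


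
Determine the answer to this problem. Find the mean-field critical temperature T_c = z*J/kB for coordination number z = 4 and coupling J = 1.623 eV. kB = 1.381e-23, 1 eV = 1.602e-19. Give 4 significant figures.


Step 1: z*J = 4*1.623 = 6.492 eV
Step 2: Convert to Joules: 6.492*1.602e-19 = 1.04e-18 J
Step 3: T_c = 1.04e-18 / 1.381e-23 = 7.531e+04 K

7.531e+04


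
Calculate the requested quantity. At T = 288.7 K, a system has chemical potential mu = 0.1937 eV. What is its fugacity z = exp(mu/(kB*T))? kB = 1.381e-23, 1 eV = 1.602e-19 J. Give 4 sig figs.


Step 1: Convert mu to Joules: 0.1937*1.602e-19 = 3.103e-20 J
Step 2: kB*T = 1.381e-23*288.7 = 3.987e-21 J
Step 3: mu/(kB*T) = 7.783
Step 4: z = exp(7.783) = 2400

2400


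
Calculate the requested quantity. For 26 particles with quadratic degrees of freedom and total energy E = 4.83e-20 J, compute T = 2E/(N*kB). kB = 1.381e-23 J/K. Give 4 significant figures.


Step 1: Numerator = 2*E = 2*4.83e-20 = 9.66e-20 J
Step 2: Denominator = N*kB = 26*1.381e-23 = 3.591e-22
Step 3: T = 9.66e-20 / 3.591e-22 = 269 K

269


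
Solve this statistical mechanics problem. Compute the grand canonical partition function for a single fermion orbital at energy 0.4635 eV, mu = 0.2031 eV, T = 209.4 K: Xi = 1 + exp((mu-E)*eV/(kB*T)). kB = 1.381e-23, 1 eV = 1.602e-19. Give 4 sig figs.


Step 1: (mu - E) = 0.2031 - 0.4635 = -0.2604 eV
Step 2: x = (mu-E)*eV/(kB*T) = -0.2604*1.602e-19/(1.381e-23*209.4) = -14.43
Step 3: exp(x) = 5.433e-07
Step 4: Xi = 1 + 5.433e-07 = 1

1


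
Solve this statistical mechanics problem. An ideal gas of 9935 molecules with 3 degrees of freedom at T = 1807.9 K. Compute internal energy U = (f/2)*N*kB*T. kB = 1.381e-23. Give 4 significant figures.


Step 1: f/2 = 3/2 = 1.5
Step 2: N*kB*T = 9935*1.381e-23*1807.9 = 2.48e-16
Step 3: U = 1.5 * 2.48e-16 = 3.721e-16 J

3.721e-16


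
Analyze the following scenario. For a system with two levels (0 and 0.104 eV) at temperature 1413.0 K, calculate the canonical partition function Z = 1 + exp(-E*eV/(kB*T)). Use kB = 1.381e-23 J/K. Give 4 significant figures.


Step 1: Compute beta*E = E*eV/(kB*T) = 0.104*1.602e-19/(1.381e-23*1413.0) = 0.8538
Step 2: exp(-beta*E) = exp(-0.8538) = 0.4258
Step 3: Z = 1 + 0.4258 = 1.426

1.426


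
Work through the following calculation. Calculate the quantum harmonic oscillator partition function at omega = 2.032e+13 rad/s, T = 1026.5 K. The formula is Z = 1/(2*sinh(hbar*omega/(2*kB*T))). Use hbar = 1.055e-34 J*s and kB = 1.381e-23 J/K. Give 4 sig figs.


Step 1: Compute x = hbar*omega/(kB*T) = 1.055e-34*2.032e+13/(1.381e-23*1026.5) = 0.1512
Step 2: x/2 = 0.07561
Step 3: sinh(x/2) = 0.07568
Step 4: Z = 1/(2*0.07568) = 6.606

6.606


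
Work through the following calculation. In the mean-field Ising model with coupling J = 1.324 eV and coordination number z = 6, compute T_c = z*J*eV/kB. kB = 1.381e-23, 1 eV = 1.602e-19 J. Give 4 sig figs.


Step 1: z*J = 6*1.324 = 7.944 eV
Step 2: Convert to Joules: 7.944*1.602e-19 = 1.273e-18 J
Step 3: T_c = 1.273e-18 / 1.381e-23 = 9.215e+04 K

9.215e+04


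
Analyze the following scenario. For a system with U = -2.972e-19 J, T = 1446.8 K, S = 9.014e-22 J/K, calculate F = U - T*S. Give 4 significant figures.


Step 1: T*S = 1446.8 * 9.014e-22 = 1.304e-18 J
Step 2: F = U - T*S = -2.972e-19 - 1.304e-18
Step 3: F = -1.601e-18 J

-1.601e-18


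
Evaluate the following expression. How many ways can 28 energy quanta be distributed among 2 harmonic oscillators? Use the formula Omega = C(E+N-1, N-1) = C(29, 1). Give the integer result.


Step 1: Use binomial coefficient C(29, 1)
Step 2: Numerator = 29! / 28!
Step 3: Denominator = 1!
Step 4: Omega = 29

29


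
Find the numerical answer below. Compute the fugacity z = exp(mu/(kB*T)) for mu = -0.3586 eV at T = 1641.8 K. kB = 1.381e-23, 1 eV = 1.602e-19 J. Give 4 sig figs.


Step 1: Convert mu to Joules: -0.3586*1.602e-19 = -5.745e-20 J
Step 2: kB*T = 1.381e-23*1641.8 = 2.267e-20 J
Step 3: mu/(kB*T) = -2.534
Step 4: z = exp(-2.534) = 0.07936

0.07936


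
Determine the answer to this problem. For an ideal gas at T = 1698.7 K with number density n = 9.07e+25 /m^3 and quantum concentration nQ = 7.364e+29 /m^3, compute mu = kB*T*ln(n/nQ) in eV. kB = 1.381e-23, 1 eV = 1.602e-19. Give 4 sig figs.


Step 1: n/nQ = 9.07e+25/7.364e+29 = 0.0001232
Step 2: ln(n/nQ) = -9.002
Step 3: mu = kB*T*ln(n/nQ) = 2.346e-20*-9.002 = -2.112e-19 J
Step 4: Convert to eV: -2.112e-19/1.602e-19 = -1.318 eV

-1.318


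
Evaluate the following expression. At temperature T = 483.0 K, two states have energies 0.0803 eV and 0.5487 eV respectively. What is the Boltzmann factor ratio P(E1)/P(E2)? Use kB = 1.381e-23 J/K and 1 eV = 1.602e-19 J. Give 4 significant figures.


Step 1: Compute energy difference dE = E1 - E2 = 0.0803 - 0.5487 = -0.4684 eV
Step 2: Convert to Joules: dE_J = -0.4684 * 1.602e-19 = -7.504e-20 J
Step 3: Compute exponent = -dE_J / (kB * T) = -(-7.504e-20) / (1.381e-23 * 483.0) = 11.25
Step 4: P(E1)/P(E2) = exp(11.25) = 7.685e+04

7.685e+04


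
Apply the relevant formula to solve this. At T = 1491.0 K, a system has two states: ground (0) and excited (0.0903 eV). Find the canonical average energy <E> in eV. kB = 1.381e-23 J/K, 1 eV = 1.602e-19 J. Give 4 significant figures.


Step 1: beta*E = 0.0903*1.602e-19/(1.381e-23*1491.0) = 0.7026
Step 2: exp(-beta*E) = 0.4953
Step 3: <E> = 0.0903*0.4953/(1+0.4953) = 0.02991 eV

0.02991


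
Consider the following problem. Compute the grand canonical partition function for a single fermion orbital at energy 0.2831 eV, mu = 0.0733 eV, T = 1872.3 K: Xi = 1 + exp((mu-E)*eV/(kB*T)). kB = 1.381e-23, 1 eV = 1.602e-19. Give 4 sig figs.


Step 1: (mu - E) = 0.0733 - 0.2831 = -0.2098 eV
Step 2: x = (mu-E)*eV/(kB*T) = -0.2098*1.602e-19/(1.381e-23*1872.3) = -1.3
Step 3: exp(x) = 0.2726
Step 4: Xi = 1 + 0.2726 = 1.273

1.273


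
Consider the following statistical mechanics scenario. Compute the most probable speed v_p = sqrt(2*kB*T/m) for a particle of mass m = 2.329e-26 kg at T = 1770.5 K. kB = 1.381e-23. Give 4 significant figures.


Step 1: Numerator = 2*kB*T = 2*1.381e-23*1770.5 = 4.89e-20
Step 2: Ratio = 4.89e-20 / 2.329e-26 = 2.1e+06
Step 3: v_p = sqrt(2.1e+06) = 1449 m/s

1449


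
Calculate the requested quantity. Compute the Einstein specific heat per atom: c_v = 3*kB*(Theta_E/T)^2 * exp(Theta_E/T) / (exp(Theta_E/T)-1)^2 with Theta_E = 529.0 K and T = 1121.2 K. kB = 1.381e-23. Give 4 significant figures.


Step 1: x = Theta_E/T = 529.0/1121.2 = 0.4718
Step 2: x^2 = 0.2226
Step 3: exp(x) = 1.603
Step 4: c_v = 3*1.381e-23*0.2226*1.603/(1.603-1)^2 = 4.067e-23

4.067e-23


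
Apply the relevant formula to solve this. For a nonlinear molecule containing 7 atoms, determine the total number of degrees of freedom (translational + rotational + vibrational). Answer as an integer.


Step 1: Translational DOF = 3
Step 2: Rotational DOF (nonlinear) = 3
Step 3: Vibrational DOF = 3*7 - 6 = 15
Step 4: Total = 3 + 3 + 15 = 21

21


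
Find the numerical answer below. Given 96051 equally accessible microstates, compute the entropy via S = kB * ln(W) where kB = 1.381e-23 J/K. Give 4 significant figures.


Step 1: ln(W) = ln(96051) = 11.47
Step 2: S = kB * ln(W) = 1.381e-23 * 11.47
Step 3: S = 1.584e-22 J/K

1.584e-22


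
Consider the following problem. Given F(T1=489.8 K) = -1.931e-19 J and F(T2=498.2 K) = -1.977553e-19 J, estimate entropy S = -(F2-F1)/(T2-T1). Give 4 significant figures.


Step 1: dF = F2 - F1 = -1.977553e-19 - (-1.931e-19) = -4.6553e-21 J
Step 2: dT = T2 - T1 = 498.2 - 489.8 = 8.4 K
Step 3: S = -dF/dT = -(-4.6553e-21)/8.4 = 5.542e-22 J/K

5.542e-22


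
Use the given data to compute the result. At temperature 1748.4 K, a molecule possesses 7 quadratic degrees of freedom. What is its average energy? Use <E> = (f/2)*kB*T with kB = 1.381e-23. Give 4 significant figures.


Step 1: f/2 = 7/2 = 3.5
Step 2: kB*T = 1.381e-23 * 1748.4 = 2.415e-20
Step 3: <E> = 3.5 * 2.415e-20 = 8.451e-20 J

8.451e-20


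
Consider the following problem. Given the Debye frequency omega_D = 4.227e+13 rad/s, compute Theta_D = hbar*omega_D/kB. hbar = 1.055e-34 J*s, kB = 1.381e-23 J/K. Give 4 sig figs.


Step 1: hbar*omega_D = 1.055e-34 * 4.227e+13 = 4.459e-21 J
Step 2: Theta_D = 4.459e-21 / 1.381e-23
Step 3: Theta_D = 322.9 K

322.9


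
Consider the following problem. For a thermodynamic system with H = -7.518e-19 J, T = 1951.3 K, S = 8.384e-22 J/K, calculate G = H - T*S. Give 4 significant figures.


Step 1: T*S = 1951.3 * 8.384e-22 = 1.636e-18 J
Step 2: G = H - T*S = -7.518e-19 - 1.636e-18
Step 3: G = -2.388e-18 J

-2.388e-18


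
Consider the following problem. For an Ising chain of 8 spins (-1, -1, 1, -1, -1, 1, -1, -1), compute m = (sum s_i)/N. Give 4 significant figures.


Step 1: Count up spins (+1): 2, down spins (-1): 6
Step 2: Total magnetization M = 2 - 6 = -4
Step 3: m = M/N = -4/8 = -0.5

-0.5


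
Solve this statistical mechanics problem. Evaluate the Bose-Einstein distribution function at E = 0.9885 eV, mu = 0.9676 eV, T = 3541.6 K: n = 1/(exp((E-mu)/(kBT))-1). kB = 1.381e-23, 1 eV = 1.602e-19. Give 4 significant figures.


Step 1: (E - mu) = 0.0209 eV
Step 2: x = (E-mu)*eV/(kB*T) = 0.0209*1.602e-19/(1.381e-23*3541.6) = 0.06846
Step 3: exp(x) = 1.071
Step 4: n = 1/(exp(x)-1) = 14.11

14.11


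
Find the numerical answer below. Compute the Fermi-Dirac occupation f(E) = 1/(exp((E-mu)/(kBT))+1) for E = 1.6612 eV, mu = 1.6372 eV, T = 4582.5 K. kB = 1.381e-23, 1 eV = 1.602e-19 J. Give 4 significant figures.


Step 1: (E - mu) = 1.6612 - 1.6372 = 0.024 eV
Step 2: Convert: (E-mu)*eV = 3.845e-21 J
Step 3: x = (E-mu)*eV/(kB*T) = 0.06075
Step 4: f = 1/(exp(0.06075)+1) = 0.4848

0.4848


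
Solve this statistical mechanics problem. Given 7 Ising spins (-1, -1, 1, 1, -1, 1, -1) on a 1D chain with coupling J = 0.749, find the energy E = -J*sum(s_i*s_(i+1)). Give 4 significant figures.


Step 1: Nearest-neighbor products: 1, -1, 1, -1, -1, -1
Step 2: Sum of products = -2
Step 3: E = -0.749 * -2 = 1.498

1.498


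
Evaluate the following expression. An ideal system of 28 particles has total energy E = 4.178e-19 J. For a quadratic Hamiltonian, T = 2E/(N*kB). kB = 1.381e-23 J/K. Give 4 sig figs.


Step 1: Numerator = 2*E = 2*4.178e-19 = 8.356e-19 J
Step 2: Denominator = N*kB = 28*1.381e-23 = 3.867e-22
Step 3: T = 8.356e-19 / 3.867e-22 = 2161 K

2161


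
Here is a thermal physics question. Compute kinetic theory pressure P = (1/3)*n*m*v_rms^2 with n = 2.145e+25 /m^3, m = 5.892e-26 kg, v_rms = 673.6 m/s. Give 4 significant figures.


Step 1: v_rms^2 = 673.6^2 = 4.537e+05
Step 2: n*m = 2.145e+25*5.892e-26 = 1.264
Step 3: P = (1/3)*1.264*4.537e+05 = 1.911e+05 Pa

1.911e+05


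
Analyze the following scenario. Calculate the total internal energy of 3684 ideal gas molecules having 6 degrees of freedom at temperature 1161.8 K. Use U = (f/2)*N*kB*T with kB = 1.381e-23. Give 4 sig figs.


Step 1: f/2 = 6/2 = 3.0
Step 2: N*kB*T = 3684*1.381e-23*1161.8 = 5.911e-17
Step 3: U = 3.0 * 5.911e-17 = 1.773e-16 J

1.773e-16


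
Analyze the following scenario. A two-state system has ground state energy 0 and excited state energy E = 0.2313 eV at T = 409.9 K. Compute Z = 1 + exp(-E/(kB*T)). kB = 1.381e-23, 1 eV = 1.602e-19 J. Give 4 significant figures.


Step 1: Compute beta*E = E*eV/(kB*T) = 0.2313*1.602e-19/(1.381e-23*409.9) = 6.546
Step 2: exp(-beta*E) = exp(-6.546) = 0.001436
Step 3: Z = 1 + 0.001436 = 1.001

1.001


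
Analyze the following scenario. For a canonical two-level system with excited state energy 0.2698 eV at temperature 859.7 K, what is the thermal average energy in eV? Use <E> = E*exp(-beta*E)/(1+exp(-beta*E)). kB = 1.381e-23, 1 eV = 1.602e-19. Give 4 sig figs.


Step 1: beta*E = 0.2698*1.602e-19/(1.381e-23*859.7) = 3.641
Step 2: exp(-beta*E) = 0.02624
Step 3: <E> = 0.2698*0.02624/(1+0.02624) = 0.006898 eV

0.006898


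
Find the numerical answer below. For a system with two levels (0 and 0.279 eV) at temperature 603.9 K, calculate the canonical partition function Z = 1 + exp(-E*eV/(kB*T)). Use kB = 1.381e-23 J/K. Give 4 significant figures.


Step 1: Compute beta*E = E*eV/(kB*T) = 0.279*1.602e-19/(1.381e-23*603.9) = 5.359
Step 2: exp(-beta*E) = exp(-5.359) = 0.004704
Step 3: Z = 1 + 0.004704 = 1.005

1.005


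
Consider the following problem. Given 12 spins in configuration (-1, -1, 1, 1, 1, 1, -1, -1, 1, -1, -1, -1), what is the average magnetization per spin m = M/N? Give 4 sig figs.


Step 1: Count up spins (+1): 5, down spins (-1): 7
Step 2: Total magnetization M = 5 - 7 = -2
Step 3: m = M/N = -2/12 = -0.1667

-0.1667


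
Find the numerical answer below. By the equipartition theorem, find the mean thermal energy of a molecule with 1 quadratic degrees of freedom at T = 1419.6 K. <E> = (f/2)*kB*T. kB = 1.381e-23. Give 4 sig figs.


Step 1: f/2 = 1/2 = 0.5
Step 2: kB*T = 1.381e-23 * 1419.6 = 1.96e-20
Step 3: <E> = 0.5 * 1.96e-20 = 9.802e-21 J

9.802e-21


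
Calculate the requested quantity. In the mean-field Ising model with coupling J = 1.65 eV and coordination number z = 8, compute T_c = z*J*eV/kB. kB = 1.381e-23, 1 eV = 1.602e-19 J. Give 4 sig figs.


Step 1: z*J = 8*1.65 = 13.2 eV
Step 2: Convert to Joules: 13.2*1.602e-19 = 2.115e-18 J
Step 3: T_c = 2.115e-18 / 1.381e-23 = 1.531e+05 K

1.531e+05


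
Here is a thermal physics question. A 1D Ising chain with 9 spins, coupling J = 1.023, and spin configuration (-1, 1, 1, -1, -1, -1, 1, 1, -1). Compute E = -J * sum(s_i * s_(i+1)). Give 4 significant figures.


Step 1: Nearest-neighbor products: -1, 1, -1, 1, 1, -1, 1, -1
Step 2: Sum of products = 0
Step 3: E = -1.023 * 0 = 0

0


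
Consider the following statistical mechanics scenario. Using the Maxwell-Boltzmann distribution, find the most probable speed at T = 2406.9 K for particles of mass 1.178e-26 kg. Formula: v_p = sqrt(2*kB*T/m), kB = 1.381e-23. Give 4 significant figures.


Step 1: Numerator = 2*kB*T = 2*1.381e-23*2406.9 = 6.648e-20
Step 2: Ratio = 6.648e-20 / 1.178e-26 = 5.643e+06
Step 3: v_p = sqrt(5.643e+06) = 2376 m/s

2376


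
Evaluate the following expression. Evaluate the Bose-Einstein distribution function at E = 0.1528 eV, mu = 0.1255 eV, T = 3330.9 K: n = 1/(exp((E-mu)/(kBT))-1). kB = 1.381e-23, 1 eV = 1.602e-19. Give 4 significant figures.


Step 1: (E - mu) = 0.0273 eV
Step 2: x = (E-mu)*eV/(kB*T) = 0.0273*1.602e-19/(1.381e-23*3330.9) = 0.09508
Step 3: exp(x) = 1.1
Step 4: n = 1/(exp(x)-1) = 10.03

10.03


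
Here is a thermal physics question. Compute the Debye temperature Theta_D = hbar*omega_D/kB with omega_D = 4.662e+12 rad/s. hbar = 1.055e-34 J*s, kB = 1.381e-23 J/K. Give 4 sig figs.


Step 1: hbar*omega_D = 1.055e-34 * 4.662e+12 = 4.918e-22 J
Step 2: Theta_D = 4.918e-22 / 1.381e-23
Step 3: Theta_D = 35.61 K

35.61


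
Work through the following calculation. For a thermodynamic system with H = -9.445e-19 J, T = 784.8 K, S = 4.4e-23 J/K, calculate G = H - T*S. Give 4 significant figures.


Step 1: T*S = 784.8 * 4.4e-23 = 3.453e-20 J
Step 2: G = H - T*S = -9.445e-19 - 3.453e-20
Step 3: G = -9.79e-19 J

-9.79e-19


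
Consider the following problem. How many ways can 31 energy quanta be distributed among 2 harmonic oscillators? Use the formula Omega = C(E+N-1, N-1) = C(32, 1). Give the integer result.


Step 1: Use binomial coefficient C(32, 1)
Step 2: Numerator = 32! / 31!
Step 3: Denominator = 1!
Step 4: Omega = 32

32


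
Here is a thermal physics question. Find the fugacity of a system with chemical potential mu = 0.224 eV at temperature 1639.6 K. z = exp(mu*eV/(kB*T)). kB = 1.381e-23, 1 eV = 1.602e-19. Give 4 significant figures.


Step 1: Convert mu to Joules: 0.224*1.602e-19 = 3.588e-20 J
Step 2: kB*T = 1.381e-23*1639.6 = 2.264e-20 J
Step 3: mu/(kB*T) = 1.585
Step 4: z = exp(1.585) = 4.878

4.878


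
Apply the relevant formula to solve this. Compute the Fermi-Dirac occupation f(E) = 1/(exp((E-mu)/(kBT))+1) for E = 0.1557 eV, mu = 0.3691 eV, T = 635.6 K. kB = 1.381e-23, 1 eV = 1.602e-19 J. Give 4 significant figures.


Step 1: (E - mu) = 0.1557 - 0.3691 = -0.2134 eV
Step 2: Convert: (E-mu)*eV = -3.419e-20 J
Step 3: x = (E-mu)*eV/(kB*T) = -3.895
Step 4: f = 1/(exp(-3.895)+1) = 0.9801

0.9801


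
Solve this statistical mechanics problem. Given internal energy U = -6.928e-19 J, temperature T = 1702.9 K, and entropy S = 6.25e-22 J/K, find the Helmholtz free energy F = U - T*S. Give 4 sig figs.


Step 1: T*S = 1702.9 * 6.25e-22 = 1.064e-18 J
Step 2: F = U - T*S = -6.928e-19 - 1.064e-18
Step 3: F = -1.757e-18 J

-1.757e-18


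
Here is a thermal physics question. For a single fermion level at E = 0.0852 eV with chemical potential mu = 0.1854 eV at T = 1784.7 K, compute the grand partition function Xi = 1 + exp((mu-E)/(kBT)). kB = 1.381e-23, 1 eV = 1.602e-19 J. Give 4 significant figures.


Step 1: (mu - E) = 0.1854 - 0.0852 = 0.1002 eV
Step 2: x = (mu-E)*eV/(kB*T) = 0.1002*1.602e-19/(1.381e-23*1784.7) = 0.6513
Step 3: exp(x) = 1.918
Step 4: Xi = 1 + 1.918 = 2.918

2.918


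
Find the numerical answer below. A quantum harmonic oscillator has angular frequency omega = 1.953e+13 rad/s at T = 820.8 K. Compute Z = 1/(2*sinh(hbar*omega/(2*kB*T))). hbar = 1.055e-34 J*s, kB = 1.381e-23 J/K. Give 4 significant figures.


Step 1: Compute x = hbar*omega/(kB*T) = 1.055e-34*1.953e+13/(1.381e-23*820.8) = 0.1818
Step 2: x/2 = 0.09089
Step 3: sinh(x/2) = 0.09101
Step 4: Z = 1/(2*0.09101) = 5.494

5.494


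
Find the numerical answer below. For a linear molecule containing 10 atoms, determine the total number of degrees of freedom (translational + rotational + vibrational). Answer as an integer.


Step 1: Translational DOF = 3
Step 2: Rotational DOF (linear) = 2
Step 3: Vibrational DOF = 3*10 - 5 = 25
Step 4: Total = 3 + 2 + 25 = 30

30


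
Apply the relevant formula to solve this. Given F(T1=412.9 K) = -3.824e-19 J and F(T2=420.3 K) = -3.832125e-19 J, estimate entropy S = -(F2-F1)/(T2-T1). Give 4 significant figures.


Step 1: dF = F2 - F1 = -3.832125e-19 - (-3.824e-19) = -8.125e-22 J
Step 2: dT = T2 - T1 = 420.3 - 412.9 = 7.4 K
Step 3: S = -dF/dT = -(-8.125e-22)/7.4 = 1.098e-22 J/K

1.098e-22


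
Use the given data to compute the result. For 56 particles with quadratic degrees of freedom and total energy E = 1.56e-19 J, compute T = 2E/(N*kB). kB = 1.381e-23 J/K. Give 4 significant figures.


Step 1: Numerator = 2*E = 2*1.56e-19 = 3.12e-19 J
Step 2: Denominator = N*kB = 56*1.381e-23 = 7.734e-22
Step 3: T = 3.12e-19 / 7.734e-22 = 403.4 K

403.4


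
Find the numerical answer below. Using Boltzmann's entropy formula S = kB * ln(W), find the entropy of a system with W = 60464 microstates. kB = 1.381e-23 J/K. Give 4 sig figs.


Step 1: ln(W) = ln(60464) = 11.01
Step 2: S = kB * ln(W) = 1.381e-23 * 11.01
Step 3: S = 1.52e-22 J/K

1.52e-22


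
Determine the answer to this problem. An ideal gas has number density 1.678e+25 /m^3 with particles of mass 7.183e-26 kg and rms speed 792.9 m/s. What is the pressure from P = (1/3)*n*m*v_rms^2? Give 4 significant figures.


Step 1: v_rms^2 = 792.9^2 = 6.287e+05
Step 2: n*m = 1.678e+25*7.183e-26 = 1.205
Step 3: P = (1/3)*1.205*6.287e+05 = 2.526e+05 Pa

2.526e+05


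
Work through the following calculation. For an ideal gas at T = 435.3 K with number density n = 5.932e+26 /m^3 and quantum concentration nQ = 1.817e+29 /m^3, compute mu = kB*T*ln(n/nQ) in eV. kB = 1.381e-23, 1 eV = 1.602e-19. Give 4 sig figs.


Step 1: n/nQ = 5.932e+26/1.817e+29 = 0.003265
Step 2: ln(n/nQ) = -5.725
Step 3: mu = kB*T*ln(n/nQ) = 6.011e-21*-5.725 = -3.441e-20 J
Step 4: Convert to eV: -3.441e-20/1.602e-19 = -0.2148 eV

-0.2148


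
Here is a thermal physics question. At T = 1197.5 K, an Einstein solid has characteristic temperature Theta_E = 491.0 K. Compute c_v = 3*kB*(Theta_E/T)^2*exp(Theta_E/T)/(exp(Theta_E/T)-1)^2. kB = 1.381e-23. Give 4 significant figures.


Step 1: x = Theta_E/T = 491.0/1197.5 = 0.41
Step 2: x^2 = 0.1681
Step 3: exp(x) = 1.507
Step 4: c_v = 3*1.381e-23*0.1681*1.507/(1.507-1)^2 = 4.085e-23

4.085e-23


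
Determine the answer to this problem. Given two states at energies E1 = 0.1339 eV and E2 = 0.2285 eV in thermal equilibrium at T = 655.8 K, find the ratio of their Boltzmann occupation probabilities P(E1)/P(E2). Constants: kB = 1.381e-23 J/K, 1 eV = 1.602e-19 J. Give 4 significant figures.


Step 1: Compute energy difference dE = E1 - E2 = 0.1339 - 0.2285 = -0.0946 eV
Step 2: Convert to Joules: dE_J = -0.0946 * 1.602e-19 = -1.515e-20 J
Step 3: Compute exponent = -dE_J / (kB * T) = -(-1.515e-20) / (1.381e-23 * 655.8) = 1.673
Step 4: P(E1)/P(E2) = exp(1.673) = 5.33

5.33


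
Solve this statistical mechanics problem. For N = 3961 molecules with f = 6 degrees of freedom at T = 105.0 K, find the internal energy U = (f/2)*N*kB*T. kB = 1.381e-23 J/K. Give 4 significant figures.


Step 1: f/2 = 6/2 = 3.0
Step 2: N*kB*T = 3961*1.381e-23*105.0 = 5.744e-18
Step 3: U = 3.0 * 5.744e-18 = 1.723e-17 J

1.723e-17


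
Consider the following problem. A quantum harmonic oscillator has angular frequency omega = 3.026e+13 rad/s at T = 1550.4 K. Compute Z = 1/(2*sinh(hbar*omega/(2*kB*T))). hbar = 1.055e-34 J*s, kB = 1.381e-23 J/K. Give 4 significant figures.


Step 1: Compute x = hbar*omega/(kB*T) = 1.055e-34*3.026e+13/(1.381e-23*1550.4) = 0.1491
Step 2: x/2 = 0.07455
Step 3: sinh(x/2) = 0.07462
Step 4: Z = 1/(2*0.07462) = 6.701

6.701


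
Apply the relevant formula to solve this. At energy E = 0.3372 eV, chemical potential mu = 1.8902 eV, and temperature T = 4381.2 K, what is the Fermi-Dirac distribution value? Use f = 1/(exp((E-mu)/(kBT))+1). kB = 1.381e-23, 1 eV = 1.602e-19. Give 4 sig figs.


Step 1: (E - mu) = 0.3372 - 1.8902 = -1.553 eV
Step 2: Convert: (E-mu)*eV = -2.488e-19 J
Step 3: x = (E-mu)*eV/(kB*T) = -4.112
Step 4: f = 1/(exp(-4.112)+1) = 0.9839

0.9839


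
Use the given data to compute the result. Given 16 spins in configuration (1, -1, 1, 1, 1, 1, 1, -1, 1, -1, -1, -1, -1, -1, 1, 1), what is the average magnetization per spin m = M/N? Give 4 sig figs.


Step 1: Count up spins (+1): 9, down spins (-1): 7
Step 2: Total magnetization M = 9 - 7 = 2
Step 3: m = M/N = 2/16 = 0.125

0.125


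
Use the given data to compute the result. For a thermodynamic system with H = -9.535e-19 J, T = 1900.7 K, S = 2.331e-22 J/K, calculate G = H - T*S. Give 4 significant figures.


Step 1: T*S = 1900.7 * 2.331e-22 = 4.431e-19 J
Step 2: G = H - T*S = -9.535e-19 - 4.431e-19
Step 3: G = -1.397e-18 J

-1.397e-18


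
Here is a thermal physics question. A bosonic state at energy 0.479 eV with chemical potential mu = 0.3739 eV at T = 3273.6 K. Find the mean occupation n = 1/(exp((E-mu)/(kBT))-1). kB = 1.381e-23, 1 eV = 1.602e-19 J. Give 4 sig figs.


Step 1: (E - mu) = 0.1051 eV
Step 2: x = (E-mu)*eV/(kB*T) = 0.1051*1.602e-19/(1.381e-23*3273.6) = 0.3724
Step 3: exp(x) = 1.451
Step 4: n = 1/(exp(x)-1) = 2.216

2.216


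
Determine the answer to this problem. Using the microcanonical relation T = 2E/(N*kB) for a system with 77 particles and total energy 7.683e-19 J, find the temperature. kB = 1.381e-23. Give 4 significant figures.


Step 1: Numerator = 2*E = 2*7.683e-19 = 1.537e-18 J
Step 2: Denominator = N*kB = 77*1.381e-23 = 1.063e-21
Step 3: T = 1.537e-18 / 1.063e-21 = 1445 K

1445


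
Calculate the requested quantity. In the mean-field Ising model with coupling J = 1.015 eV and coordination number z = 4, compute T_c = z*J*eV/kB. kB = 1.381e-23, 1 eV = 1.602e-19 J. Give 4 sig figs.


Step 1: z*J = 4*1.015 = 4.06 eV
Step 2: Convert to Joules: 4.06*1.602e-19 = 6.504e-19 J
Step 3: T_c = 6.504e-19 / 1.381e-23 = 4.71e+04 K

4.71e+04


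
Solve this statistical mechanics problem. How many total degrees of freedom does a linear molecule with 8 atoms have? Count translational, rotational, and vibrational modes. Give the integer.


Step 1: Translational DOF = 3
Step 2: Rotational DOF (linear) = 2
Step 3: Vibrational DOF = 3*8 - 5 = 19
Step 4: Total = 3 + 2 + 19 = 24

24


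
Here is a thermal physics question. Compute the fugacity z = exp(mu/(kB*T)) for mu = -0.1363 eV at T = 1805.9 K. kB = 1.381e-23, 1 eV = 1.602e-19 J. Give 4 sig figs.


Step 1: Convert mu to Joules: -0.1363*1.602e-19 = -2.184e-20 J
Step 2: kB*T = 1.381e-23*1805.9 = 2.494e-20 J
Step 3: mu/(kB*T) = -0.8755
Step 4: z = exp(-0.8755) = 0.4166

0.4166


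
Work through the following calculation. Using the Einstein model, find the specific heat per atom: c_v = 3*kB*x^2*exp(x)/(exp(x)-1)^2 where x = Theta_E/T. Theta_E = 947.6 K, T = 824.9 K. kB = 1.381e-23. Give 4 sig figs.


Step 1: x = Theta_E/T = 947.6/824.9 = 1.149
Step 2: x^2 = 1.32
Step 3: exp(x) = 3.154
Step 4: c_v = 3*1.381e-23*1.32*3.154/(3.154-1)^2 = 3.716e-23

3.716e-23


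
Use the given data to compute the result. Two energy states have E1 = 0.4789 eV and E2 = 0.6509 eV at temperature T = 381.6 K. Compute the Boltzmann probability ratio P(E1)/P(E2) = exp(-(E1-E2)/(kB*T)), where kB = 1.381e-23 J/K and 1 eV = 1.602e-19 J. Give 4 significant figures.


Step 1: Compute energy difference dE = E1 - E2 = 0.4789 - 0.6509 = -0.172 eV
Step 2: Convert to Joules: dE_J = -0.172 * 1.602e-19 = -2.755e-20 J
Step 3: Compute exponent = -dE_J / (kB * T) = -(-2.755e-20) / (1.381e-23 * 381.6) = 5.229
Step 4: P(E1)/P(E2) = exp(5.229) = 186.5

186.5


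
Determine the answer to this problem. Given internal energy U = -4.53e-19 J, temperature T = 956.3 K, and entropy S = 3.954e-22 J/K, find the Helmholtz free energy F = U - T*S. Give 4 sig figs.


Step 1: T*S = 956.3 * 3.954e-22 = 3.781e-19 J
Step 2: F = U - T*S = -4.53e-19 - 3.781e-19
Step 3: F = -8.311e-19 J

-8.311e-19


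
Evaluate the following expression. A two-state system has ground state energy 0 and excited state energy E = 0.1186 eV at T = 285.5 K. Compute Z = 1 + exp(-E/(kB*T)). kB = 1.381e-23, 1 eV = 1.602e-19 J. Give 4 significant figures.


Step 1: Compute beta*E = E*eV/(kB*T) = 0.1186*1.602e-19/(1.381e-23*285.5) = 4.819
Step 2: exp(-beta*E) = exp(-4.819) = 0.008076
Step 3: Z = 1 + 0.008076 = 1.008

1.008


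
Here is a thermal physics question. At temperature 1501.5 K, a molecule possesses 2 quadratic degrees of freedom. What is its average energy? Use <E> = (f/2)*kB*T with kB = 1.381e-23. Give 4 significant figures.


Step 1: f/2 = 2/2 = 1
Step 2: kB*T = 1.381e-23 * 1501.5 = 2.074e-20
Step 3: <E> = 1 * 2.074e-20 = 2.074e-20 J

2.074e-20


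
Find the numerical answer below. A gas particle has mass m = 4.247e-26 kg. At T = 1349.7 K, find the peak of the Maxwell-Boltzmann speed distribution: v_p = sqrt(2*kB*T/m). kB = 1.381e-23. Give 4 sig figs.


Step 1: Numerator = 2*kB*T = 2*1.381e-23*1349.7 = 3.728e-20
Step 2: Ratio = 3.728e-20 / 4.247e-26 = 8.778e+05
Step 3: v_p = sqrt(8.778e+05) = 936.9 m/s

936.9


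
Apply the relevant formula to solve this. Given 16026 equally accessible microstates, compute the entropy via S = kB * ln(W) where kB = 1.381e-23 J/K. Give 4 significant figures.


Step 1: ln(W) = ln(16026) = 9.682
Step 2: S = kB * ln(W) = 1.381e-23 * 9.682
Step 3: S = 1.337e-22 J/K

1.337e-22


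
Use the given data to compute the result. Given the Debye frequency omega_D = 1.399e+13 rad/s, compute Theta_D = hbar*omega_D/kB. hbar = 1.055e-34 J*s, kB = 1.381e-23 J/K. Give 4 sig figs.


Step 1: hbar*omega_D = 1.055e-34 * 1.399e+13 = 1.476e-21 J
Step 2: Theta_D = 1.476e-21 / 1.381e-23
Step 3: Theta_D = 106.9 K

106.9


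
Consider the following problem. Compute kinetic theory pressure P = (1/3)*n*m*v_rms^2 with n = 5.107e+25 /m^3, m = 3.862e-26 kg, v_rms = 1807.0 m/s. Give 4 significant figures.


Step 1: v_rms^2 = 1807.0^2 = 3.265e+06
Step 2: n*m = 5.107e+25*3.862e-26 = 1.972
Step 3: P = (1/3)*1.972*3.265e+06 = 2.147e+06 Pa

2.147e+06


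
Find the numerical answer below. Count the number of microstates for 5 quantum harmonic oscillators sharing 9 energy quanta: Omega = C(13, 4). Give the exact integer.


Step 1: Use binomial coefficient C(13, 4)
Step 2: Numerator = 13! / 9!
Step 3: Denominator = 4!
Step 4: Omega = 715

715


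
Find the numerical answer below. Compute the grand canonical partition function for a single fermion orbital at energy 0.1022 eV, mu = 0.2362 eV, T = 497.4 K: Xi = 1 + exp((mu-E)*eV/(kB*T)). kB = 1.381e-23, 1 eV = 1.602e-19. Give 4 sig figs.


Step 1: (mu - E) = 0.2362 - 0.1022 = 0.134 eV
Step 2: x = (mu-E)*eV/(kB*T) = 0.134*1.602e-19/(1.381e-23*497.4) = 3.125
Step 3: exp(x) = 22.76
Step 4: Xi = 1 + 22.76 = 23.76

23.76


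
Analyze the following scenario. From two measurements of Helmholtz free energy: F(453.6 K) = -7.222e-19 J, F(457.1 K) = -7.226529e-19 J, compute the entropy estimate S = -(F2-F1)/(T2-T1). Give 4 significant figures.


Step 1: dF = F2 - F1 = -7.226529e-19 - (-7.222e-19) = -4.529e-22 J
Step 2: dT = T2 - T1 = 457.1 - 453.6 = 3.5 K
Step 3: S = -dF/dT = -(-4.529e-22)/3.5 = 1.294e-22 J/K

1.294e-22


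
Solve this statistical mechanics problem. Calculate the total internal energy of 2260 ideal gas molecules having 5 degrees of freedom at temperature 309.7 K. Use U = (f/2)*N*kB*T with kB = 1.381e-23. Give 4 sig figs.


Step 1: f/2 = 5/2 = 2.5
Step 2: N*kB*T = 2260*1.381e-23*309.7 = 9.666e-18
Step 3: U = 2.5 * 9.666e-18 = 2.416e-17 J

2.416e-17


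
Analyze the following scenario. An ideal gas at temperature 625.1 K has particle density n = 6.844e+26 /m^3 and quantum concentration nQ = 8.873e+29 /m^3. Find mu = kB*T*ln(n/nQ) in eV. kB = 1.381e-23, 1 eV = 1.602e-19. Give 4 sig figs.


Step 1: n/nQ = 6.844e+26/8.873e+29 = 0.0007713
Step 2: ln(n/nQ) = -7.167
Step 3: mu = kB*T*ln(n/nQ) = 8.633e-21*-7.167 = -6.187e-20 J
Step 4: Convert to eV: -6.187e-20/1.602e-19 = -0.3862 eV

-0.3862


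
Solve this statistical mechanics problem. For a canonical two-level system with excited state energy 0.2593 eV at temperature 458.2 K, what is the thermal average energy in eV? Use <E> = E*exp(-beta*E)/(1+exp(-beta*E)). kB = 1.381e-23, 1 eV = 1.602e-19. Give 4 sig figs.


Step 1: beta*E = 0.2593*1.602e-19/(1.381e-23*458.2) = 6.565
Step 2: exp(-beta*E) = 0.001409
Step 3: <E> = 0.2593*0.001409/(1+0.001409) = 0.0003649 eV

0.0003649


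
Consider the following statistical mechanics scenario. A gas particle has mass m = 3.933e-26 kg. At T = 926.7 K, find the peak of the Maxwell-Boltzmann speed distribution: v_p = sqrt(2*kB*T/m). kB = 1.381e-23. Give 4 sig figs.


Step 1: Numerator = 2*kB*T = 2*1.381e-23*926.7 = 2.56e-20
Step 2: Ratio = 2.56e-20 / 3.933e-26 = 6.508e+05
Step 3: v_p = sqrt(6.508e+05) = 806.7 m/s

806.7


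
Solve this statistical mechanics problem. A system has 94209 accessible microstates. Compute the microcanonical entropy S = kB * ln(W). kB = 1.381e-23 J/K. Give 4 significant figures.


Step 1: ln(W) = ln(94209) = 11.45
Step 2: S = kB * ln(W) = 1.381e-23 * 11.45
Step 3: S = 1.582e-22 J/K

1.582e-22


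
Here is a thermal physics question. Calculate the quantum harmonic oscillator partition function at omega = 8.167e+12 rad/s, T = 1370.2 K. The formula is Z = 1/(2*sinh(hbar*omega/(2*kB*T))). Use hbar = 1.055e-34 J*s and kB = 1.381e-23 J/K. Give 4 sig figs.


Step 1: Compute x = hbar*omega/(kB*T) = 1.055e-34*8.167e+12/(1.381e-23*1370.2) = 0.04553
Step 2: x/2 = 0.02277
Step 3: sinh(x/2) = 0.02277
Step 4: Z = 1/(2*0.02277) = 21.96

21.96


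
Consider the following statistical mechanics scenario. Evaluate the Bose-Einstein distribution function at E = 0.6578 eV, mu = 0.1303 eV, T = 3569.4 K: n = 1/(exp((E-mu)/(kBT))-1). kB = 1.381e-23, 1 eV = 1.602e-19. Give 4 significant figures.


Step 1: (E - mu) = 0.5275 eV
Step 2: x = (E-mu)*eV/(kB*T) = 0.5275*1.602e-19/(1.381e-23*3569.4) = 1.714
Step 3: exp(x) = 5.553
Step 4: n = 1/(exp(x)-1) = 0.2196

0.2196


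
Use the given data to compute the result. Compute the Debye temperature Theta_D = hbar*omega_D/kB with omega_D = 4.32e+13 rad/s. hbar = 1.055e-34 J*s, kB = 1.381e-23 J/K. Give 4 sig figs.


Step 1: hbar*omega_D = 1.055e-34 * 4.32e+13 = 4.558e-21 J
Step 2: Theta_D = 4.558e-21 / 1.381e-23
Step 3: Theta_D = 330 K

330


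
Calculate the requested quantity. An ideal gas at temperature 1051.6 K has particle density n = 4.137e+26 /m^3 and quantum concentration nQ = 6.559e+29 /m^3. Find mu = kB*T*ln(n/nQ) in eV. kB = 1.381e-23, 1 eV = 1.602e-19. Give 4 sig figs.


Step 1: n/nQ = 4.137e+26/6.559e+29 = 0.0006307
Step 2: ln(n/nQ) = -7.369
Step 3: mu = kB*T*ln(n/nQ) = 1.452e-20*-7.369 = -1.07e-19 J
Step 4: Convert to eV: -1.07e-19/1.602e-19 = -0.668 eV

-0.668
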